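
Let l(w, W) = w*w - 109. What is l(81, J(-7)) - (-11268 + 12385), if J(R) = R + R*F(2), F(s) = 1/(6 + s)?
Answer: 5335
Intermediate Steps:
J(R) = 9*R/8 (J(R) = R + R/(6 + 2) = R + R/8 = 9*R/8)
l(w, W) = -109 + w² (l(w, W) = w² - 109 = -109 + w²)
l(81, J(-7)) - (-11268 + 12385) = (-109 + 81²) - (-11268 + 12385) = (-109 + 6561) - 1*1117 = 6452 - 1117 = 5335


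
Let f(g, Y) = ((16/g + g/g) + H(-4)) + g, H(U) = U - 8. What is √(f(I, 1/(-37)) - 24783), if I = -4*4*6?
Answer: I*√896046/6 ≈ 157.77*I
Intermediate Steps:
H(U) = -8 + U
I = -96 (I = -16*6 = -96)
f(g, Y) = -11 + g + 16/g (f(g, Y) = ((16/g + g/g) + (-8 - 4)) + g = ((16/g + 1) - 12) + g = ((1 + 16/g) - 12) + g = (-11 + 16/g) + g = -11 + g + 16/g)
√(f(I, 1/(-37)) - 24783) = √((-11 - 96 + 16/(-96)) - 24783) = √((-11 - 96 + 16*(-1/96)) - 24783) = √((-11 - 96 - ⅙) - 24783) = √(-643/6 - 24783) = √(-149341/6) = I*√896046/6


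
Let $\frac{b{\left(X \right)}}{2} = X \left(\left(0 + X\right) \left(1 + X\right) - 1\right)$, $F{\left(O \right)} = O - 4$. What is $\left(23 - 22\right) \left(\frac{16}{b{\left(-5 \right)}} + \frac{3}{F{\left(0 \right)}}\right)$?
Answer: $- \frac{317}{380} \approx -0.83421$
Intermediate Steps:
$F{\left(O \right)} = -4 + O$
$b{\left(X \right)} = 2 X \left(-1 + X \left(1 + X\right)\right)$ ($b{\left(X \right)} = 2 X \left(\left(0 + X\right) \left(1 + X\right) - 1\right) = 2 X \left(X \left(1 + X\right) - 1\right) = 2 X \left(-1 + X \left(1 + X\right)\right)$)
$\left(23 - 22\right) \left(\frac{16}{b{\left(-5 \right)}} + \frac{3}{F{\left(0 \right)}}\right) = \left(23 - 22\right) \left(\frac{16}{2 \left(-5\right) \left(-1 - 5 + \left(-5\right)^{2}\right)} + \frac{3}{-4 + 0}\right) = 1 \left(\frac{16}{2 \left(-5\right) \left(-1 - 5 + 25\right)} + \frac{3}{-4}\right) = 1 \left(\frac{16}{2 \left(-5\right) 19} + 3 \left(- \frac{1}{4}\right)\right) = 1 \left(\frac{16}{-190} - \frac{3}{4}\right) = 1 \left(16 \left(- \frac{1}{190}\right) - \frac{3}{4}\right) = 1 \left(- \frac{8}{95} - \frac{3}{4}\right) = 1 \left(- \frac{317}{380}\right) = - \frac{317}{380}$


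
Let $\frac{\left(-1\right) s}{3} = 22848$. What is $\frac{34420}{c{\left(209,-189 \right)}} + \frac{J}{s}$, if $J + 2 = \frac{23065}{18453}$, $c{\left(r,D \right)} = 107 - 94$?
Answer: $\frac{43535876689373}{16442951616} \approx 2647.7$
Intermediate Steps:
$s = -68544$ ($s = \left(-3\right) 22848 = -68544$)
$c{\left(r,D \right)} = 13$ ($c{\left(r,D \right)} = 107 - 94 = 13$)
$J = - \frac{13841}{18453}$ ($J = -2 + \frac{23065}{18453} = - \frac{13841}{18453} \approx -0.75007$)
$\frac{34420}{c{\left(209,-189 \right)}} + \frac{J}{s} = \frac{34420}{13} - \frac{13841}{18453 \left(-68544\right)} = 34420 \cdot \frac{1}{13} - - \frac{13841}{1264842432} = \frac{34420}{13} + \frac{13841}{1264842432} = \frac{43535876689373}{16442951616}$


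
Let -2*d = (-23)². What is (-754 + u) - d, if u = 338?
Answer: -303/2 ≈ -151.50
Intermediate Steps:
d = -529/2 (d = -½*(-23)² = -½*529 = -529/2 ≈ -264.50)
(-754 + u) - d = (-754 + 338) - 1*(-529/2) = -416 + 529/2 = -303/2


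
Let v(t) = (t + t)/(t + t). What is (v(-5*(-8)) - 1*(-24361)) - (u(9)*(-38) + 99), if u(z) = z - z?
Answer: 24263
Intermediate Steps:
u(z) = 0
v(t) = 1 (v(t) = (2*t)/((2*t)) = (2*t)*(1/(2*t)) = 1)
(v(-5*(-8)) - 1*(-24361)) - (u(9)*(-38) + 99) = (1 - 1*(-24361)) - (0*(-38) + 99) = (1 + 24361) - (0 + 99) = 24362 - 1*99 = 24362 - 99 = 24263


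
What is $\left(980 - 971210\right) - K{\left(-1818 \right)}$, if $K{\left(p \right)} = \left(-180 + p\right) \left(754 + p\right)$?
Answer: $-3096102$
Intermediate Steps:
$\left(980 - 971210\right) - K{\left(-1818 \right)} = \left(980 - 971210\right) - \left(-135720 + \left(-1818\right)^{2} + 574 \left(-1818\right)\right) = \left(980 - 971210\right) - \left(-135720 + 3305124 - 1043532\right) = -970230 - 2125872 = -3096102$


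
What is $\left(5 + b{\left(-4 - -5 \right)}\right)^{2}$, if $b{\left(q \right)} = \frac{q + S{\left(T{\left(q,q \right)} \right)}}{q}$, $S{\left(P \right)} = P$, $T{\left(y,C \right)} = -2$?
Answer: $16$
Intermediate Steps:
$b{\left(q \right)} = \frac{-2 + q}{q}$ ($b{\left(q \right)} = \frac{q - 2}{q} = \frac{-2 + q}{q}$)
$\left(5 + b{\left(-4 - -5 \right)}\right)^{2} = \left(5 + \frac{-2 - -1}{-4 - -5}\right)^{2} = \left(5 + \frac{-2 + \left(-4 + 5\right)}{-4 + 5}\right)^{2} = \left(5 + \frac{-2 + 1}{1}\right)^{2} = \left(5 + 1 \left(-1\right)\right)^{2} = \left(5 - 1\right)^{2} = 4^{2} = 16$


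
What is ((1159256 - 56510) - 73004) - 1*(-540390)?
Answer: 1570132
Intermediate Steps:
((1159256 - 56510) - 73004) - 1*(-540390) = (1102746 - 73004) + 540390 = 1029742 + 540390 = 1570132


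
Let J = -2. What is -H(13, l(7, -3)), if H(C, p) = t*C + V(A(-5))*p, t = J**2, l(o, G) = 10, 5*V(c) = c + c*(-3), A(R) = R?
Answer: -72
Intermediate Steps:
V(c) = -2*c/5 (V(c) = (c + c*(-3))/5 = (c - 3*c)/5 = (-2*c)/5 = -2*c/5)
t = 4 (t = (-2)**2 = 4)
H(C, p) = 2*p + 4*C (H(C, p) = 4*C + (-2/5*(-5))*p = 4*C + 2*p = 2*p + 4*C)
-H(13, l(7, -3)) = -(2*10 + 4*13) = -(20 + 52) = -1*72 = -72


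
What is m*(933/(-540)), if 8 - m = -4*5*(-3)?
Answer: 4043/45 ≈ 89.844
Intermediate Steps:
m = -52 (m = 8 - (-4*5)*(-3) = 8 - (-20)*(-3) = 8 - 1*60 = 8 - 60 = -52)
m*(933/(-540)) = -48516/(-540) = -48516*(-1)/540 = -52*(-311/180) = 4043/45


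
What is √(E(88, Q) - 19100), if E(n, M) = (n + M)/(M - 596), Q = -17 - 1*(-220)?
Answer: I*√327787807/131 ≈ 138.21*I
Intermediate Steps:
Q = 203 (Q = -17 + 220 = 203)
E(n, M) = (M + n)/(-596 + M)
√(E(88, Q) - 19100) = √((203 + 88)/(-596 + 203) - 19100) = √(291/(-393) - 19100) = √(-1/393*291 - 19100) = √(-97/131 - 19100) = √(-2502197/131) = I*√327787807/131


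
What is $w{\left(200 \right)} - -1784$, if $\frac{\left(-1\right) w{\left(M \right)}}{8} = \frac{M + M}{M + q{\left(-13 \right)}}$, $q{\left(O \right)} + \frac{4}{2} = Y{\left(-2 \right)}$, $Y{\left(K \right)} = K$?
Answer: $\frac{86616}{49} \approx 1767.7$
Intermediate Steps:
$q{\left(O \right)} = -4$ ($q{\left(O \right)} = -2 - 2 = -4$)
$w{\left(M \right)} = - \frac{16 M}{-4 + M}$ ($w{\left(M \right)} = - 8 \frac{M + M}{M - 4} = - 8 \frac{2 M}{-4 + M} = - \frac{16 M}{-4 + M}$)
$w{\left(200 \right)} - -1784 = \left(-16\right) 200 \frac{1}{-4 + 200} - -1784 = \left(-16\right) 200 \cdot \frac{1}{196} + 1784 = - \frac{800}{49} + 1784 = \frac{86616}{49}$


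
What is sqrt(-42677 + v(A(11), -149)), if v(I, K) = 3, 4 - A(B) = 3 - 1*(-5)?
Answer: I*sqrt(42674) ≈ 206.58*I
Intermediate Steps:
A(B) = -4 (A(B) = 4 - (3 - 1*(-5)) = 4 - (3 + 5) = 4 - 1*8 = 4 - 8 = -4)
sqrt(-42677 + v(A(11), -149)) = sqrt(-42677 + 3) = sqrt(-42674) = I*sqrt(42674)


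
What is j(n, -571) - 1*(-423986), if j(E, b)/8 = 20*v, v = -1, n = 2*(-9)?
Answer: 423826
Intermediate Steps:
n = -18
j(E, b) = -160 (j(E, b) = 8*(20*(-1)) = 8*(-20) = -160)
j(n, -571) - 1*(-423986) = -160 - 1*(-423986) = -160 + 423986 = 423826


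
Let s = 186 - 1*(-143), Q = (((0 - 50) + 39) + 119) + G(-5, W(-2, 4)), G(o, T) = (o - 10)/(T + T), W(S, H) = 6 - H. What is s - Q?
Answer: 899/4 ≈ 224.75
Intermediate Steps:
G(o, T) = (-10 + o)/(2*T) (G(o, T) = (-10 + o)/((2*T)) = (-10 + o)*(1/(2*T)) = (-10 + o)/(2*T))
Q = 417/4 (Q = (((0 - 50) + 39) + 119) + (-10 - 5)/(2*(6 - 1*4)) = ((-50 + 39) + 119) + (½)*(-15)/(6 - 4) = (-11 + 119) + (½)*(-15)/2 = 108 + (½)*(½)*(-15) = 108 - 15/4 = 417/4 ≈ 104.25)
s = 329 (s = 186 + 143 = 329)
s - Q = 329 - 1*417/4 = 329 - 417/4 = 899/4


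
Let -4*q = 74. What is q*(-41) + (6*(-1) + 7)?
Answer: 1519/2 ≈ 759.50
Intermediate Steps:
q = -37/2 (q = -¼*74 = -37/2 ≈ -18.500)
q*(-41) + (6*(-1) + 7) = -37/2*(-41) + (6*(-1) + 7) = 1517/2 + (-6 + 7) = 1517/2 + 1 = 1519/2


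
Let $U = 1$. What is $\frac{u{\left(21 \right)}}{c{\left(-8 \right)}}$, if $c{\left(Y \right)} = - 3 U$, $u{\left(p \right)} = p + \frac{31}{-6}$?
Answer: $- \frac{95}{18} \approx -5.2778$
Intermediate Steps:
$u{\left(p \right)} = - \frac{31}{6} + p$ ($u{\left(p \right)} = p + 31 \left(- \frac{1}{6}\right) = p - \frac{31}{6} = - \frac{31}{6} + p$)
$c{\left(Y \right)} = -3$ ($c{\left(Y \right)} = \left(-3\right) 1 = -3$)
$\frac{u{\left(21 \right)}}{c{\left(-8 \right)}} = \frac{- \frac{31}{6} + 21}{-3} = \frac{95}{6} \left(- \frac{1}{3}\right) = - \frac{95}{18}$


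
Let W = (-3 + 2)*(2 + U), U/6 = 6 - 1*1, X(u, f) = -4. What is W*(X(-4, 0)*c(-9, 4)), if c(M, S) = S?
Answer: 512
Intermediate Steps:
U = 30 (U = 6*(6 - 1*1) = 6*(6 - 1) = 6*5 = 30)
W = -32 (W = (-3 + 2)*(2 + 30) = -1*32 = -32)
W*(X(-4, 0)*c(-9, 4)) = -(-128)*4 = -32*(-16) = 512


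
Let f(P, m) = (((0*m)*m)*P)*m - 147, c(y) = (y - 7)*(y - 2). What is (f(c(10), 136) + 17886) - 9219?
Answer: 8520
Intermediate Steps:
c(y) = (-7 + y)*(-2 + y)
f(P, m) = -147 (f(P, m) = ((0*m)*P)*m - 147 = (0*P)*m - 147 = 0*m - 147 = 0 - 147 = -147)
(f(c(10), 136) + 17886) - 9219 = (-147 + 17886) - 9219 = 17739 - 9219 = 8520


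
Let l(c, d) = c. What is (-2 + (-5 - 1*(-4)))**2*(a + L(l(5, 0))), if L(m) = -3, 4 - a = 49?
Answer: -432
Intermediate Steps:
a = -45 (a = 4 - 1*49 = 4 - 49 = -45)
(-2 + (-5 - 1*(-4)))**2*(a + L(l(5, 0))) = (-2 + (-5 - 1*(-4)))**2*(-45 - 3) = (-2 + (-5 + 4))**2*(-48) = (-2 - 1)**2*(-48) = (-3)**2*(-48) = 9*(-48) = -432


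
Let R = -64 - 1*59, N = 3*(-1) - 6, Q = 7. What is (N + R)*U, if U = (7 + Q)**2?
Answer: -25872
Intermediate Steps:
N = -9 (N = -3 - 6 = -9)
R = -123 (R = -64 - 59 = -123)
U = 196 (U = (7 + 7)**2 = 14**2 = 196)
(N + R)*U = (-9 - 123)*196 = -132*196 = -25872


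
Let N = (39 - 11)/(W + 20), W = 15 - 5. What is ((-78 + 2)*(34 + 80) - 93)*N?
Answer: -40866/5 ≈ -8173.2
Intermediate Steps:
W = 10
N = 14/15 (N = (39 - 11)/(10 + 20) = 28/30 = 28*(1/30) = 14/15 ≈ 0.93333)
((-78 + 2)*(34 + 80) - 93)*N = ((-78 + 2)*(34 + 80) - 93)*(14/15) = (-76*114 - 93)*(14/15) = (-8664 - 93)*(14/15) = -8757*14/15 = -40866/5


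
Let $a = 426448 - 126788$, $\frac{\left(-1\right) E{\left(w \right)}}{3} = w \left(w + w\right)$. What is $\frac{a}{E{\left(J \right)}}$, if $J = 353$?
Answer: $- \frac{149830}{373827} \approx -0.4008$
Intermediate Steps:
$E{\left(w \right)} = - 6 w^{2}$ ($E{\left(w \right)} = - 3 w \left(w + w\right) = - 3 w 2 w = - 3 \cdot 2 w^{2} = - 6 w^{2}$)
$a = 299660$ ($a = 426448 - 126788 = 299660$)
$\frac{a}{E{\left(J \right)}} = \frac{299660}{\left(-6\right) 353^{2}} = \frac{299660}{\left(-6\right) 124609} = \frac{299660}{-747654} = 299660 \left(- \frac{1}{747654}\right) = - \frac{149830}{373827}$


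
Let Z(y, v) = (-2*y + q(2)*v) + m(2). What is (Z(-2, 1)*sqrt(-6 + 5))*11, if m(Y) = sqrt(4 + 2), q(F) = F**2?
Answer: 11*I*(8 + sqrt(6)) ≈ 114.94*I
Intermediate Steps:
m(Y) = sqrt(6)
Z(y, v) = sqrt(6) - 2*y + 4*v (Z(y, v) = (-2*y + 2**2*v) + sqrt(6) = (-2*y + 4*v) + sqrt(6) = sqrt(6) - 2*y + 4*v)
(Z(-2, 1)*sqrt(-6 + 5))*11 = ((sqrt(6) - 2*(-2) + 4*1)*sqrt(-6 + 5))*11 = ((sqrt(6) + 4 + 4)*sqrt(-1))*11 = ((8 + sqrt(6))*I)*11 = (I*(8 + sqrt(6)))*11 = 11*I*(8 + sqrt(6))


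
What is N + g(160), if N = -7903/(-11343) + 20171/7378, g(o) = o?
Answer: 13677292627/83688654 ≈ 163.43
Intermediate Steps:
N = 287107987/83688654 (N = -7903*(-1/11343) + 20171*(1/7378) = 7903/11343 + 20171/7378 = 287107987/83688654 ≈ 3.4307)
N + g(160) = 287107987/83688654 + 160 = 13677292627/83688654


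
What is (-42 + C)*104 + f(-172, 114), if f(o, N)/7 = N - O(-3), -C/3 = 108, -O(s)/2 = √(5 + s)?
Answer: -37266 + 14*√2 ≈ -37246.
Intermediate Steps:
O(s) = -2*√(5 + s)
C = -324 (C = -3*108 = -324)
f(o, N) = 7*N + 14*√2 (f(o, N) = 7*(N - (-2)*√(5 - 3)) = 7*(N - (-2)*√2) = 7*(N + 2*√2) = 7*N + 14*√2)
(-42 + C)*104 + f(-172, 114) = (-42 - 324)*104 + (7*114 + 14*√2) = -366*104 + (798 + 14*√2) = -38064 + (798 + 14*√2) = -37266 + 14*√2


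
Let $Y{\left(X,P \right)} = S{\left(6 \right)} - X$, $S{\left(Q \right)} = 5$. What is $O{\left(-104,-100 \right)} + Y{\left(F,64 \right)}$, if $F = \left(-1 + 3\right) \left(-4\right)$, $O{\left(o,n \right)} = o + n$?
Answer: $-191$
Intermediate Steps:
$O{\left(o,n \right)} = n + o$
$F = -8$ ($F = 2 \left(-4\right) = -8$)
$Y{\left(X,P \right)} = 5 - X$
$O{\left(-104,-100 \right)} + Y{\left(F,64 \right)} = \left(-100 - 104\right) + \left(5 - -8\right) = -204 + \left(5 + 8\right) = -204 + 13 = -191$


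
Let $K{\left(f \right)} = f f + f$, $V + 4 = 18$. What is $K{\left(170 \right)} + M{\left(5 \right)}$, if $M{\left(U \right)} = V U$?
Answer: $29140$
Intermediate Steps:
$V = 14$ ($V = -4 + 18 = 14$)
$K{\left(f \right)} = f + f^{2}$ ($K{\left(f \right)} = f^{2} + f = f + f^{2}$)
$M{\left(U \right)} = 14 U$
$K{\left(170 \right)} + M{\left(5 \right)} = 170 \left(1 + 170\right) + 14 \cdot 5 = 170 \cdot 171 + 70 = 29070 + 70 = 29140$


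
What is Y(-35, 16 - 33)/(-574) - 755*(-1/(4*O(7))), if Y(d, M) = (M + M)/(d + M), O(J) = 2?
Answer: 2816871/29848 ≈ 94.374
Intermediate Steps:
Y(d, M) = 2*M/(M + d) (Y(d, M) = (2*M)/(M + d) = 2*M/(M + d))
Y(-35, 16 - 33)/(-574) - 755*(-1/(4*O(7))) = (2*(16 - 33)/((16 - 33) - 35))/(-574) - 755/(2*(-4)) = (2*(-17)/(-17 - 35))*(-1/574) - 755/(-8) = (2*(-17)/(-52))*(-1/574) - 755*(-1/8) = (2*(-17)*(-1/52))*(-1/574) + 755/8 = (17/26)*(-1/574) + 755/8 = -17/14924 + 755/8 = 2816871/29848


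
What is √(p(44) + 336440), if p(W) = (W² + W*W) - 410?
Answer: √339902 ≈ 583.01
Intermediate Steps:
p(W) = -410 + 2*W² (p(W) = (W² + W²) - 410 = 2*W² - 410 = -410 + 2*W²)
√(p(44) + 336440) = √((-410 + 2*44²) + 336440) = √((-410 + 2*1936) + 336440) = √((-410 + 3872) + 336440) = √(3462 + 336440) = √339902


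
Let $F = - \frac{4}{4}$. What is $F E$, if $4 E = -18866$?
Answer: $\frac{9433}{2} \approx 4716.5$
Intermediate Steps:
$E = - \frac{9433}{2}$ ($E = \frac{1}{4} \left(-18866\right) = - \frac{9433}{2} \approx -4716.5$)
$F = -1$ ($F = \left(-4\right) \frac{1}{4} = -1$)
$F E = \left(-1\right) \left(- \frac{9433}{2}\right) = \frac{9433}{2}$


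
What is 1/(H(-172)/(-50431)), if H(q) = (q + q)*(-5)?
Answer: -50431/1720 ≈ -29.320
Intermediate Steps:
H(q) = -10*q (H(q) = (2*q)*(-5) = -10*q)
1/(H(-172)/(-50431)) = 1/(-10*(-172)/(-50431)) = 1/(1720*(-1/50431)) = 1/(-1720/50431) = -50431/1720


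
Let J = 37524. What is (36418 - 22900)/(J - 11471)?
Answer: 13518/26053 ≈ 0.51887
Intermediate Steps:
(36418 - 22900)/(J - 11471) = (36418 - 22900)/(37524 - 11471) = 13518/26053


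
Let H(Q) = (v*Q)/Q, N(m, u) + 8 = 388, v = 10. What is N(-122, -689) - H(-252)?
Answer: 370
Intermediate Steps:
N(m, u) = 380 (N(m, u) = -8 + 388 = 380)
H(Q) = 10 (H(Q) = (10*Q)/Q = 10)
N(-122, -689) - H(-252) = 380 - 1*10 = 380 - 10 = 370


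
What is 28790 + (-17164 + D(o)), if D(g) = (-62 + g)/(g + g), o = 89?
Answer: 2069455/178 ≈ 11626.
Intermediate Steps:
D(g) = (-62 + g)/(2*g) (D(g) = (-62 + g)/((2*g)) = (-62 + g)*(1/(2*g)) = (-62 + g)/(2*g))
28790 + (-17164 + D(o)) = 28790 + (-17164 + (1/2)*(-62 + 89)/89) = 28790 + (-17164 + (1/2)*(1/89)*27) = 28790 + (-17164 + 27/178) = 28790 - 3055165/178 = 2069455/178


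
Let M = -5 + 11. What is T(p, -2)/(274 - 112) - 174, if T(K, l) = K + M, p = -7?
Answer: -28189/162 ≈ -174.01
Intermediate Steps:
M = 6
T(K, l) = 6 + K (T(K, l) = K + 6 = 6 + K)
T(p, -2)/(274 - 112) - 174 = (6 - 7)/(274 - 112) - 174 = -1/162 - 174 = -28189/162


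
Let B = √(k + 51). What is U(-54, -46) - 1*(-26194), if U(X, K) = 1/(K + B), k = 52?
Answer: 52728476/2013 - √103/2013 ≈ 26194.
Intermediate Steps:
B = √103 (B = √(52 + 51) = √103 ≈ 10.149)
U(X, K) = 1/(K + √103)
U(-54, -46) - 1*(-26194) = 1/(-46 + √103) - 1*(-26194) = 1/(-46 + √103) + 26194 = 26194 + 1/(-46 + √103)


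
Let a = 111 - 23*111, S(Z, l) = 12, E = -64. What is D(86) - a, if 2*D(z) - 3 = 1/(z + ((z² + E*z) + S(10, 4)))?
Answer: 9725131/3980 ≈ 2443.5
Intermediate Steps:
D(z) = 3/2 + 1/(2*(12 + z² - 63*z)) (D(z) = 3/2 + 1/(2*(z + ((z² - 64*z) + 12))) = 3/2 + 1/(2*(z + (12 + z² - 64*z))) = 3/2 + 1/(2*(12 + z² - 63*z)))
a = -2442 (a = 111 - 2553 = -2442)
D(86) - a = (37 - 189*86 + 3*86²)/(2*(12 + 86² - 63*86)) - 1*(-2442) = (37 - 16254 + 3*7396)/(2*(12 + 7396 - 5418)) + 2442 = (½)*(37 - 16254 + 22188)/1990 + 2442 = (½)*(1/1990)*5971 + 2442 = 5971/3980 + 2442 = 9725131/3980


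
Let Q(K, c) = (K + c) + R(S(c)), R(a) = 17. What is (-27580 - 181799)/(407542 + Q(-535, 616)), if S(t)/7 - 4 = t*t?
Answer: -69793/135880 ≈ -0.51364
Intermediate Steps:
S(t) = 28 + 7*t**2 (S(t) = 28 + 7*(t*t) = 28 + 7*t**2)
Q(K, c) = 17 + K + c (Q(K, c) = (K + c) + 17 = 17 + K + c)
(-27580 - 181799)/(407542 + Q(-535, 616)) = (-27580 - 181799)/(407542 + (17 - 535 + 616)) = -209379/(407542 + 98) = -209379/407640 = -209379*1/407640 = -69793/135880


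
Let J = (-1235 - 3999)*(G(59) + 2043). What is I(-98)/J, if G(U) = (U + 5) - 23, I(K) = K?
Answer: 49/5453828 ≈ 8.9845e-6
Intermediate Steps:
G(U) = -18 + U (G(U) = (5 + U) - 23 = -18 + U)
J = -10907656 (J = (-1235 - 3999)*((-18 + 59) + 2043) = -5234*(41 + 2043) = -5234*2084 = -10907656)
I(-98)/J = -98/(-10907656) = -98*(-1/10907656) = 49/5453828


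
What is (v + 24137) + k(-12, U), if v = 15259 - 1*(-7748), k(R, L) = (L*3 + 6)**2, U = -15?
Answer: 48665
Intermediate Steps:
k(R, L) = (6 + 3*L)**2 (k(R, L) = (3*L + 6)**2 = (6 + 3*L)**2)
v = 23007 (v = 15259 + 7748 = 23007)
(v + 24137) + k(-12, U) = (23007 + 24137) + 9*(2 - 15)**2 = 47144 + 9*(-13)**2 = 47144 + 9*169 = 47144 + 1521 = 48665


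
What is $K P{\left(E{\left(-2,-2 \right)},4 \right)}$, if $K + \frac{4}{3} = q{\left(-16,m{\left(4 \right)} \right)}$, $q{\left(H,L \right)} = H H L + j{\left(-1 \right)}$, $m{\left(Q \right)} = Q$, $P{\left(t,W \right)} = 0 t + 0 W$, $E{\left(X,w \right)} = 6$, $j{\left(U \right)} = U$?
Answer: $0$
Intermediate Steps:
$P{\left(t,W \right)} = 0$ ($P{\left(t,W \right)} = 0 + 0 = 0$)
$q{\left(H,L \right)} = -1 + L H^{2}$ ($q{\left(H,L \right)} = H H L - 1 = H^{2} L - 1 = L H^{2} - 1 = -1 + L H^{2}$)
$K = \frac{3065}{3}$ ($K = - \frac{4}{3} - \left(1 - 4 \left(-16\right)^{2}\right) = - \frac{4}{3} + \left(-1 + 4 \cdot 256\right) = - \frac{4}{3} + \left(-1 + 1024\right) = - \frac{4}{3} + 1023 = \frac{3065}{3} \approx 1021.7$)
$K P{\left(E{\left(-2,-2 \right)},4 \right)} = \frac{3065}{3} \cdot 0 = 0$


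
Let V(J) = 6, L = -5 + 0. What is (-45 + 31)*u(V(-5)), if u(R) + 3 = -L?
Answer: -28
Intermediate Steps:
L = -5
u(R) = 2 (u(R) = -3 - 1*(-5) = -3 + 5 = 2)
(-45 + 31)*u(V(-5)) = (-45 + 31)*2 = -14*2 = -28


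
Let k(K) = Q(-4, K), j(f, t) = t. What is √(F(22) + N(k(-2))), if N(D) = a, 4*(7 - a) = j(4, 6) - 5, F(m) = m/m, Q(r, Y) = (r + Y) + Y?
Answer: √31/2 ≈ 2.7839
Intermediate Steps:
Q(r, Y) = r + 2*Y (Q(r, Y) = (Y + r) + Y = r + 2*Y)
k(K) = -4 + 2*K
F(m) = 1
a = 27/4 (a = 7 - (6 - 5)/4 = 7 - ¼*1 = 7 - ¼ = 27/4 ≈ 6.7500)
N(D) = 27/4
√(F(22) + N(k(-2))) = √(1 + 27/4) = √(31/4) = √31/2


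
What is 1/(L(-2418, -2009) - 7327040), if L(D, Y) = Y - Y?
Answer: -1/7327040 ≈ -1.3648e-7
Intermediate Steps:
L(D, Y) = 0
1/(L(-2418, -2009) - 7327040) = 1/(0 - 7327040) = 1/(-7327040) = -1/7327040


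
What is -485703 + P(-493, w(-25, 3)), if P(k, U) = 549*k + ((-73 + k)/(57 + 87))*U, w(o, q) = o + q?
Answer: -27225847/36 ≈ -7.5627e+5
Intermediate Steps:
P(k, U) = 549*k + U*(-73/144 + k/144) (P(k, U) = 549*k + ((-73 + k)/144)*U = 549*k + ((-73 + k)*(1/144))*U = 549*k + (-73/144 + k/144)*U = 549*k + U*(-73/144 + k/144))
-485703 + P(-493, w(-25, 3)) = -485703 + (549*(-493) - 73*(-25 + 3)/144 + (1/144)*(-25 + 3)*(-493)) = -485703 + (-270657 - 73/144*(-22) + (1/144)*(-22)*(-493)) = -485703 + (-270657 + 803/72 + 5423/72) = -485703 - 9740539/36 = -27225847/36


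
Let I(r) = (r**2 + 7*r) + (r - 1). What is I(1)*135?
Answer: 1080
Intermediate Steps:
I(r) = -1 + r**2 + 8*r (I(r) = (r**2 + 7*r) + (-1 + r) = -1 + r**2 + 8*r)
I(1)*135 = (-1 + 1**2 + 8*1)*135 = (-1 + 1 + 8)*135 = 8*135 = 1080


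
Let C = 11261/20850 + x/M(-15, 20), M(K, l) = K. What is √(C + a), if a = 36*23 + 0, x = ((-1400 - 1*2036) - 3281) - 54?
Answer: √22256750334/4170 ≈ 35.776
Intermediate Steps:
x = -6771 (x = ((-1400 - 2036) - 3281) - 54 = (-3436 - 3281) - 54 = -6717 - 54 = -6771)
C = 9422951/20850 (C = 11261/20850 - 6771/(-15) = 11261*(1/20850) - 6771*(-1/15) = 11261/20850 + 2257/5 = 9422951/20850 ≈ 451.94)
a = 828 (a = 828 + 0 = 828)
√(C + a) = √(9422951/20850 + 828) = √(26686751/20850) = √22256750334/4170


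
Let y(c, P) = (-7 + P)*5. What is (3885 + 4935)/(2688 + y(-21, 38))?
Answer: 8820/2843 ≈ 3.1024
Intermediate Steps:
y(c, P) = -35 + 5*P
(3885 + 4935)/(2688 + y(-21, 38)) = (3885 + 4935)/(2688 + (-35 + 5*38)) = 8820/(2688 + (-35 + 190)) = 8820/(2688 + 155) = 8820/2843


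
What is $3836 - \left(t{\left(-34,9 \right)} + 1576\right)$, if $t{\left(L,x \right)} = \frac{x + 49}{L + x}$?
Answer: $\frac{56558}{25} \approx 2262.3$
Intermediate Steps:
$t{\left(L,x \right)} = \frac{49 + x}{L + x}$
$3836 - \left(t{\left(-34,9 \right)} + 1576\right) = 3836 - \left(\frac{49 + 9}{-34 + 9} + 1576\right) = 3836 - \left(\frac{1}{-25} \cdot 58 + 1576\right) = 3836 - \left(\left(- \frac{1}{25}\right) 58 + 1576\right) = 3836 - \left(- \frac{58}{25} + 1576\right) = 3836 - \frac{39342}{25} = \frac{56558}{25}$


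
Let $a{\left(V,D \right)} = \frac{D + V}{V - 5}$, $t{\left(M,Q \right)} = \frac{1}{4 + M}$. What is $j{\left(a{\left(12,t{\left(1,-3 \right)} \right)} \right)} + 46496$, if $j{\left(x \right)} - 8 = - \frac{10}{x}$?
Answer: $\frac{2836394}{61} \approx 46498.0$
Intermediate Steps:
$a{\left(V,D \right)} = \frac{D + V}{-5 + V}$
$j{\left(x \right)} = 8 - \frac{10}{x}$
$j{\left(a{\left(12,t{\left(1,-3 \right)} \right)} \right)} + 46496 = \left(8 - \frac{10}{\frac{1}{-5 + 12} \left(\frac{1}{4 + 1} + 12\right)}\right) + 46496 = \left(8 - \frac{10}{\frac{1}{7} \left(\frac{1}{5} + 12\right)}\right) + 46496 = \left(8 - \frac{10}{\frac{1}{7} \cdot \frac{61}{5}}\right) + 46496 = \left(8 - \frac{10}{\frac{61}{35}}\right) + 46496 = \left(8 - \frac{350}{61}\right) + 46496 = \frac{138}{61} + 46496 = \frac{2836394}{61}$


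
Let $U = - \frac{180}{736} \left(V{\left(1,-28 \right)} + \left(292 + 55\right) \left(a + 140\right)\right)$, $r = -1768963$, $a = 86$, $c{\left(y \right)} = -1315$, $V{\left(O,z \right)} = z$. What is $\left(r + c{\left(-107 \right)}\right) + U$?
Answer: $- \frac{164629441}{92} \approx -1.7895 \cdot 10^{6}$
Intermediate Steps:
$U = - \frac{1763865}{92}$ ($U = - \frac{180}{736} \left(-28 + \left(292 + 55\right) \left(86 + 140\right)\right) = \left(-180\right) \frac{1}{736} \left(-28 + 347 \cdot 226\right) = - \frac{45 \left(-28 + 78422\right)}{184} = \left(- \frac{45}{184}\right) 78394 = - \frac{1763865}{92} \approx -19172.0$)
$\left(r + c{\left(-107 \right)}\right) + U = \left(-1768963 - 1315\right) - \frac{1763865}{92} = -1770278 - \frac{1763865}{92} = - \frac{164629441}{92}$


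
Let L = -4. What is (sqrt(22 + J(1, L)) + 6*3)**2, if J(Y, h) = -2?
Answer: 344 + 72*sqrt(5) ≈ 505.00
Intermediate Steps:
(sqrt(22 + J(1, L)) + 6*3)**2 = (sqrt(22 - 2) + 6*3)**2 = (sqrt(20) + 18)**2 = (2*sqrt(5) + 18)**2 = (18 + 2*sqrt(5))**2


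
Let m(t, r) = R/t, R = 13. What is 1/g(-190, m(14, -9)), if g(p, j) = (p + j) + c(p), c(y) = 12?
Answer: -14/2479 ≈ -0.0056474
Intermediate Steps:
m(t, r) = 13/t
g(p, j) = 12 + j + p (g(p, j) = (p + j) + 12 = (j + p) + 12 = 12 + j + p)
1/g(-190, m(14, -9)) = 1/(12 + 13/14 - 190) = 1/(-2479/14) = -14/2479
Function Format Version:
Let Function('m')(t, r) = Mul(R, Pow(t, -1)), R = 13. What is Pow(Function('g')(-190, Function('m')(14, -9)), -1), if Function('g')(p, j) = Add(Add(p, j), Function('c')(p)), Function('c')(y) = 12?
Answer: Rational(-14, 2479) ≈ -0.0056474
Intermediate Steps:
Function('m')(t, r) = Mul(13, Pow(t, -1))
Function('g')(p, j) = Add(12, j, p) (Function('g')(p, j) = Add(Add(p, j), 12) = Add(Add(j, p), 12) = Add(12, j, p))
Pow(Function('g')(-190, Function('m')(14, -9)), -1) = Pow(Add(12, Mul(13, Pow(14, -1)), -190), -1) = Pow(Add(12, Mul(13, Rational(1, 14)), -190), -1) = Pow(Add(12, Rational(13, 14), -190), -1) = Pow(Rational(-2479, 14), -1) = Rational(-14, 2479)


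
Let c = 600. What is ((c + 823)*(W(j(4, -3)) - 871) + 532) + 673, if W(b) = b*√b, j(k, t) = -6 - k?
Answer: -1238228 - 14230*I*√10 ≈ -1.2382e+6 - 44999.0*I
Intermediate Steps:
W(b) = b^(3/2)
((c + 823)*(W(j(4, -3)) - 871) + 532) + 673 = ((600 + 823)*((-6 - 1*4)^(3/2) - 871) + 532) + 673 = (1423*((-6 - 4)^(3/2) - 871) + 532) + 673 = (1423*((-10)^(3/2) - 871) + 532) + 673 = (1423*(-10*I*√10 - 871) + 532) + 673 = (1423*(-871 - 10*I*√10) + 532) + 673 = ((-1239433 - 14230*I*√10) + 532) + 673 = (-1238901 - 14230*I*√10) + 673 = -1238228 - 14230*I*√10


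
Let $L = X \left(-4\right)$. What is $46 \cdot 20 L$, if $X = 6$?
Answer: $-22080$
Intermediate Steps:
$L = -24$ ($L = 6 \left(-4\right) = -24$)
$46 \cdot 20 L = 46 \cdot 20 \left(-24\right) = 920 \left(-24\right) = -22080$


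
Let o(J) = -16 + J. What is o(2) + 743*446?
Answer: 331364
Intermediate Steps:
o(2) + 743*446 = (-16 + 2) + 743*446 = -14 + 331378 = 331364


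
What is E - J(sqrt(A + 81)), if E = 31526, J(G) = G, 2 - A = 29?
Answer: 31526 - 3*sqrt(6) ≈ 31519.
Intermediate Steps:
A = -27 (A = 2 - 1*29 = 2 - 29 = -27)
E - J(sqrt(A + 81)) = 31526 - sqrt(-27 + 81) = 31526 - sqrt(54) = 31526 - 3*sqrt(6)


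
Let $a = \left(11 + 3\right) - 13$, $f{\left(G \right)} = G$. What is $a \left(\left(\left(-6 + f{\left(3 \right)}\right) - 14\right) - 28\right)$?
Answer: $-45$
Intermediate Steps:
$a = 1$ ($a = 14 - 13 = 1$)
$a \left(\left(\left(-6 + f{\left(3 \right)}\right) - 14\right) - 28\right) = 1 \left(\left(\left(-6 + 3\right) - 14\right) - 28\right) = 1 \left(\left(-3 - 14\right) - 28\right) = 1 \left(-17 - 28\right) = 1 \left(-45\right) = -45$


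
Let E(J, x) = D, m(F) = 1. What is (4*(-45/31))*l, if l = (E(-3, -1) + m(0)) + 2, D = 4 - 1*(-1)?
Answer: -1440/31 ≈ -46.452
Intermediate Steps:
D = 5 (D = 4 + 1 = 5)
E(J, x) = 5
l = 8 (l = (5 + 1) + 2 = 6 + 2 = 8)
(4*(-45/31))*l = (4*(-45/31))*8 = -180/31*8 = -1440/31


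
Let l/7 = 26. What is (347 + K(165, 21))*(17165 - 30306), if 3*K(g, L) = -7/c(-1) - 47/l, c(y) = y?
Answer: -835281383/182 ≈ -4.5895e+6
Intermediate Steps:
l = 182 (l = 7*26 = 182)
K(g, L) = 409/182 (K(g, L) = (-7/(-1) - 47/182)/3 = (-7*(-1) - 47*1/182)/3 = (7 - 47/182)/3 = (⅓)*(1227/182) = 409/182)
(347 + K(165, 21))*(17165 - 30306) = (347 + 409/182)*(17165 - 30306) = (63563/182)*(-13141) = -835281383/182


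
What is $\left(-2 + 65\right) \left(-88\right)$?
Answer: $-5544$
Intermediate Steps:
$\left(-2 + 65\right) \left(-88\right) = 63 \left(-88\right) = -5544$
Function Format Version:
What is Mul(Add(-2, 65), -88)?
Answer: -5544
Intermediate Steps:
Mul(Add(-2, 65), -88) = Mul(63, -88) = -5544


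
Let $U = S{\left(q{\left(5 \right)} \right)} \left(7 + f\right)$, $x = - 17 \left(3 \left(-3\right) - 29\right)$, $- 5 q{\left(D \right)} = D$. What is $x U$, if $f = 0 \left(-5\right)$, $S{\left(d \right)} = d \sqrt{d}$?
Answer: $- 4522 i \approx - 4522.0 i$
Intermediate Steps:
$q{\left(D \right)} = - \frac{D}{5}$
$S{\left(d \right)} = d^{\frac{3}{2}}$
$f = 0$
$x = 646$ ($x = - 17 \left(-9 - 29\right) = \left(-17\right) \left(-38\right) = 646$)
$U = - 7 i$ ($U = \left(\left(- \frac{1}{5}\right) 5\right)^{\frac{3}{2}} \left(7 + 0\right) = \left(-1\right)^{\frac{3}{2}} \cdot 7 = - i 7 = - 7 i \approx - 7.0 i$)
$x U = 646 \left(- 7 i\right) = - 4522 i$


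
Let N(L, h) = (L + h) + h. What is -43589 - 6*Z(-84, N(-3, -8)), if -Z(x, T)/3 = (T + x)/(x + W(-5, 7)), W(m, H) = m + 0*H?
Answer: -3877567/89 ≈ -43568.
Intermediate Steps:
W(m, H) = m (W(m, H) = m + 0 = m)
N(L, h) = L + 2*h
Z(x, T) = -3*(T + x)/(-5 + x) (Z(x, T) = -3*(T + x)/(x - 5) = -3*(T + x)/(-5 + x))
-43589 - 6*Z(-84, N(-3, -8)) = -43589 - 6*3*(-(-3 + 2*(-8)) - 1*(-84))/(-5 - 84) = -43589 - 6*3*(-(-3 - 16) + 84)/(-89) = -43589 - 6*3*(-1/89)*(-1*(-19) + 84) = -43589 - 6*3*(-1/89)*(19 + 84) = -43589 - 6*3*(-1/89)*103 = -43589 - 6*(-309)/89 = -43589 - 1*(-1854/89) = -43589 + 1854/89 = -3877567/89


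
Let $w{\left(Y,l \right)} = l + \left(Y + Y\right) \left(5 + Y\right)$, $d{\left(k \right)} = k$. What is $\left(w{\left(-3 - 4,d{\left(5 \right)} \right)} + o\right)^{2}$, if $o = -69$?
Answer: $1296$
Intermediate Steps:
$w{\left(Y,l \right)} = l + 2 Y \left(5 + Y\right)$
$\left(w{\left(-3 - 4,d{\left(5 \right)} \right)} + o\right)^{2} = \left(\left(5 + 2 \left(-3 - 4\right)^{2} + 10 \left(-3 - 4\right)\right) - 69\right)^{2} = \left(\left(5 + 2 \left(-7\right)^{2} + 10 \left(-7\right)\right) - 69\right)^{2} = \left(\left(5 + 2 \cdot 49 - 70\right) - 69\right)^{2} = \left(\left(5 + 98 - 70\right) - 69\right)^{2} = \left(33 - 69\right)^{2} = \left(-36\right)^{2} = 1296$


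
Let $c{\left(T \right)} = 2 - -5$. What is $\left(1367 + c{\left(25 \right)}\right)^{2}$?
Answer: $1887876$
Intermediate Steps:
$c{\left(T \right)} = 7$ ($c{\left(T \right)} = 2 + 5 = 7$)
$\left(1367 + c{\left(25 \right)}\right)^{2} = \left(1367 + 7\right)^{2} = 1374^{2} = 1887876$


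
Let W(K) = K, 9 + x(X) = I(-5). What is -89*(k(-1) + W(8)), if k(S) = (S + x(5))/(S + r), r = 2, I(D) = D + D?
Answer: 1068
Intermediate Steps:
I(D) = 2*D
x(X) = -19 (x(X) = -9 + 2*(-5) = -9 - 10 = -19)
k(S) = (-19 + S)/(2 + S) (k(S) = (S - 19)/(S + 2) = (-19 + S)/(2 + S))
-89*(k(-1) + W(8)) = -89*((-19 - 1)/(2 - 1) + 8) = -89*(-20/1 + 8) = -89*(1*(-20) + 8) = -89*(-20 + 8) = -89*(-12) = 1068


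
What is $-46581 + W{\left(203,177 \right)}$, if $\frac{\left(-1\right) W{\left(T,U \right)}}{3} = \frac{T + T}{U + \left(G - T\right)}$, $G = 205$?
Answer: $- \frac{8339217}{179} \approx -46588.0$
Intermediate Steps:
$W{\left(T,U \right)} = - \frac{6 T}{205 + U - T}$ ($W{\left(T,U \right)} = - 3 \frac{T + T}{U - \left(-205 + T\right)} = - 3 \frac{2 T}{205 + U - T} = - \frac{6 T}{205 + U - T}$)
$-46581 + W{\left(203,177 \right)} = -46581 + 6 \cdot 203 \frac{1}{-205 + 203 - 177} = -46581 + 6 \cdot 203 \frac{1}{-179} = -46581 + 6 \cdot 203 \left(- \frac{1}{179}\right) = -46581 - \frac{1218}{179} = - \frac{8339217}{179}$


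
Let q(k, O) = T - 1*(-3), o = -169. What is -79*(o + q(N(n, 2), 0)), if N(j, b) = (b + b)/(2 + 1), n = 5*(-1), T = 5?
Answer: 12719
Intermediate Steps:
n = -5
N(j, b) = 2*b/3 (N(j, b) = (2*b)/3 = (2*b)*(1/3) = 2*b/3)
q(k, O) = 8 (q(k, O) = 5 - 1*(-3) = 5 + 3 = 8)
-79*(o + q(N(n, 2), 0)) = -79*(-169 + 8) = -79*(-161) = 12719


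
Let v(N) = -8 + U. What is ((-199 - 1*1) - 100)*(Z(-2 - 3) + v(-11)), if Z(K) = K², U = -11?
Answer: -1800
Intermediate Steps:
v(N) = -19 (v(N) = -8 - 11 = -19)
((-199 - 1*1) - 100)*(Z(-2 - 3) + v(-11)) = ((-199 - 1*1) - 100)*((-2 - 3)² - 19) = ((-199 - 1) - 100)*((-5)² - 19) = (-200 - 100)*(25 - 19) = -300*6 = -1800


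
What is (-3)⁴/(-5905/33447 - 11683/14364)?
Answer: -1853097588/22646701 ≈ -81.826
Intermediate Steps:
(-3)⁴/(-5905/33447 - 11683/14364) = 81/(-5905*1/33447 - 11683*1/14364) = 81/(-5905/33447 - 1669/2052) = 81/(-22646701/22877748) = 81*(-22877748/22646701) = -1853097588/22646701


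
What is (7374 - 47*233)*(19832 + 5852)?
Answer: -91871668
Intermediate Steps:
(7374 - 47*233)*(19832 + 5852) = (7374 - 10951)*25684 = -3577*25684 = -91871668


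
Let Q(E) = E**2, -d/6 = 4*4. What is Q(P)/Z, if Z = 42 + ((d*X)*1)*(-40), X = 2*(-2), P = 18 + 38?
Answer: -1568/7659 ≈ -0.20473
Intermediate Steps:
d = -96 (d = -24*4 = -6*16 = -96)
P = 56
X = -4
Z = -15318 (Z = 42 + (-96*(-4)*1)*(-40) = 42 + (384*1)*(-40) = 42 + 384*(-40) = 42 - 15360 = -15318)
Q(P)/Z = 56**2/(-15318) = 3136*(-1/15318) = -1568/7659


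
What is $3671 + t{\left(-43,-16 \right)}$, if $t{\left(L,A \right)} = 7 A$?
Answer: $3559$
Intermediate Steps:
$3671 + t{\left(-43,-16 \right)} = 3671 + 7 \left(-16\right) = 3671 - 112 = 3559$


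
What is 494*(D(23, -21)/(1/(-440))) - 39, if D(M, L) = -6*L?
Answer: -27387399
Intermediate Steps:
494*(D(23, -21)/(1/(-440))) - 39 = 494*((-6*(-21))/(1/(-440))) - 39 = 494*(126/(-1/440)) - 39 = 494*(126*(-440)) - 39 = 494*(-55440) - 39 = -27387360 - 39 = -27387399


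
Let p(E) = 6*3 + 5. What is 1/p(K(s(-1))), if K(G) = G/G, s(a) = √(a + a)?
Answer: 1/23 ≈ 0.043478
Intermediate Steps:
s(a) = √2*√a (s(a) = √(2*a) = √2*√a)
K(G) = 1
p(E) = 23 (p(E) = 18 + 5 = 23)
1/p(K(s(-1))) = 1/23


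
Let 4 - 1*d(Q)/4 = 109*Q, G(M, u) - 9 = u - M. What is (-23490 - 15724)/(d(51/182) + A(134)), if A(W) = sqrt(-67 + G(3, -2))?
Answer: 34478595788/93875947 + 974193402*I*sqrt(7)/93875947 ≈ 367.28 + 27.456*I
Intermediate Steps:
G(M, u) = 9 + u - M (G(M, u) = 9 + (u - M) = 9 + u - M)
d(Q) = 16 - 436*Q
A(W) = 3*I*sqrt(7) (A(W) = sqrt(-67 + (9 - 2 - 1*3)) = sqrt(-67 + (9 - 2 - 3)) = sqrt(-67 + 4) = sqrt(-63) = 3*I*sqrt(7))
(-23490 - 15724)/(d(51/182) + A(134)) = (-23490 - 15724)/((16 - 22236/182) + 3*I*sqrt(7)) = -39214/((16 - 22236/182) + 3*I*sqrt(7)) = -39214/((16 - 436*51/182) + 3*I*sqrt(7)) = -39214/((16 - 11118/91) + 3*I*sqrt(7)) = -39214/(-9662/91 + 3*I*sqrt(7))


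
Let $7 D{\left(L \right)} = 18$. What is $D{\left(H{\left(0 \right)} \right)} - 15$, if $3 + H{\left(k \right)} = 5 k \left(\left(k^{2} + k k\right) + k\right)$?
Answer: $- \frac{87}{7} \approx -12.429$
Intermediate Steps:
$H{\left(k \right)} = -3 + 5 k \left(k + 2 k^{2}\right)$ ($H{\left(k \right)} = -3 + 5 k \left(\left(k^{2} + k k\right) + k\right) = -3 + 5 k \left(\left(k^{2} + k^{2}\right) + k\right) = -3 + 5 k \left(2 k^{2} + k\right) = -3 + 5 k \left(k + 2 k^{2}\right)$)
$D{\left(L \right)} = \frac{18}{7}$ ($D{\left(L \right)} = \frac{1}{7} \cdot 18 = \frac{18}{7}$)
$D{\left(H{\left(0 \right)} \right)} - 15 = \frac{18}{7} - 15 = - \frac{87}{7}$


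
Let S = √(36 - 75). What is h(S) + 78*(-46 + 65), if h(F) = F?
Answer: 1482 + I*√39 ≈ 1482.0 + 6.245*I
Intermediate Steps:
S = I*√39 (S = √(-39) = I*√39 ≈ 6.245*I)
h(S) + 78*(-46 + 65) = I*√39 + 78*(-46 + 65) = I*√39 + 78*19 = I*√39 + 1482 = 1482 + I*√39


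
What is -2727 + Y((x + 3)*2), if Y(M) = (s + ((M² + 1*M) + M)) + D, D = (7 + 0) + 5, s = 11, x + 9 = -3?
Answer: -2416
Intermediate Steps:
x = -12 (x = -9 - 3 = -12)
D = 12 (D = 7 + 5 = 12)
Y(M) = 23 + M² + 2*M (Y(M) = (11 + ((M² + 1*M) + M)) + 12 = (11 + ((M² + M) + M)) + 12 = (11 + ((M + M²) + M)) + 12 = (11 + (M² + 2*M)) + 12 = (11 + M² + 2*M) + 12 = 23 + M² + 2*M)
-2727 + Y((x + 3)*2) = -2727 + (23 + ((-12 + 3)*2)² + 2*((-12 + 3)*2)) = -2727 + (23 + (-9*2)² + 2*(-9*2)) = -2727 + (23 + (-18)² + 2*(-18)) = -2727 + (23 + 324 - 36) = -2727 + 311 = -2416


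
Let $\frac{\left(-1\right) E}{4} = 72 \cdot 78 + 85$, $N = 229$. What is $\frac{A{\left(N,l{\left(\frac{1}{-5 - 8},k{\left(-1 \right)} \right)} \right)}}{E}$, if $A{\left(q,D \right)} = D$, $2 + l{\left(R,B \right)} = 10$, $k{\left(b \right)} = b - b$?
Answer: $- \frac{2}{5701} \approx -0.00035082$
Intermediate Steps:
$k{\left(b \right)} = 0$
$l{\left(R,B \right)} = 8$ ($l{\left(R,B \right)} = -2 + 10 = 8$)
$E = -22804$ ($E = - 4 \left(72 \cdot 78 + 85\right) = - 4 \left(5616 + 85\right) = \left(-4\right) 5701 = -22804$)
$\frac{A{\left(N,l{\left(\frac{1}{-5 - 8},k{\left(-1 \right)} \right)} \right)}}{E} = \frac{8}{-22804} = 8 \left(- \frac{1}{22804}\right) = - \frac{2}{5701}$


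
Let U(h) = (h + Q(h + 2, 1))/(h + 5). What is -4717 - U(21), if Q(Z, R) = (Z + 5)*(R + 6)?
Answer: -122859/26 ≈ -4725.3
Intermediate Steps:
Q(Z, R) = (5 + Z)*(6 + R)
U(h) = (49 + 8*h)/(5 + h) (U(h) = (h + (30 + 5*1 + 6*(h + 2) + 1*(h + 2)))/(h + 5) = (h + (30 + 5 + 6*(2 + h) + 1*(2 + h)))/(5 + h) = (h + (30 + 5 + (12 + 6*h) + (2 + h)))/(5 + h) = (h + (49 + 7*h))/(5 + h) = (49 + 8*h)/(5 + h))
-4717 - U(21) = -4717 - (49 + 8*21)/(5 + 21) = -4717 - (49 + 168)/26 = -4717 - 217/26 = -122859/26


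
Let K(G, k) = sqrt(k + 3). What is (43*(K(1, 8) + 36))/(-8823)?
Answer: -516/2941 - 43*sqrt(11)/8823 ≈ -0.19161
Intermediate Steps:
K(G, k) = sqrt(3 + k)
(43*(K(1, 8) + 36))/(-8823) = (43*(sqrt(3 + 8) + 36))/(-8823) = (43*(sqrt(11) + 36))*(-1/8823) = (43*(36 + sqrt(11)))*(-1/8823) = (1548 + 43*sqrt(11))*(-1/8823) = -516/2941 - 43*sqrt(11)/8823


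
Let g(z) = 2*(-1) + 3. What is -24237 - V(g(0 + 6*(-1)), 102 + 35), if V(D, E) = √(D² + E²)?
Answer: -24237 - √18770 ≈ -24374.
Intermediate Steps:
g(z) = 1 (g(z) = -2 + 3 = 1)
-24237 - V(g(0 + 6*(-1)), 102 + 35) = -24237 - √(1² + (102 + 35)²) = -24237 - √(1 + 137²) = -24237 - √(1 + 18769) = -24237 - √18770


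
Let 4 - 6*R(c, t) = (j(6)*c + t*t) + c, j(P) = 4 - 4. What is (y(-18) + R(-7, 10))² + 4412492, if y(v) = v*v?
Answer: 162290737/36 ≈ 4.5081e+6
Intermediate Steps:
y(v) = v²
j(P) = 0
R(c, t) = ⅔ - c/6 - t²/6 (R(c, t) = ⅔ - ((0*c + t*t) + c)/6 = ⅔ - ((0 + t²) + c)/6 = ⅔ - (t² + c)/6 = ⅔ - (c + t²)/6 = ⅔ + (-c/6 - t²/6) = ⅔ - c/6 - t²/6)
(y(-18) + R(-7, 10))² + 4412492 = ((-18)² + (⅔ - ⅙*(-7) - ⅙*10²))² + 4412492 = (324 + (⅔ + 7/6 - ⅙*100))² + 4412492 = (324 + (⅔ + 7/6 - 50/3))² + 4412492 = (324 - 89/6)² + 4412492 = (1855/6)² + 4412492 = 3441025/36 + 4412492 = 162290737/36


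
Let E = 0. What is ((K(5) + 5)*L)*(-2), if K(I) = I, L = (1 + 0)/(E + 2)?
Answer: -10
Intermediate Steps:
L = ½ (L = (1 + 0)/(0 + 2) = 1/2 = 1*(½) = ½ ≈ 0.50000)
((K(5) + 5)*L)*(-2) = ((5 + 5)*(½))*(-2) = (10*(½))*(-2) = 5*(-2) = -10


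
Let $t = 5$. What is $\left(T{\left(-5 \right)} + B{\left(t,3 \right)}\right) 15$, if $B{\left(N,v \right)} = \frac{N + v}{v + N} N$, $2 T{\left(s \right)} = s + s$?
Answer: $0$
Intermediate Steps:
$T{\left(s \right)} = s$ ($T{\left(s \right)} = \frac{s + s}{2} = \frac{2 s}{2} = s$)
$B{\left(N,v \right)} = N$ ($B{\left(N,v \right)} = \frac{N + v}{N + v} N = 1 N = N$)
$\left(T{\left(-5 \right)} + B{\left(t,3 \right)}\right) 15 = \left(-5 + 5\right) 15 = 0 \cdot 15 = 0$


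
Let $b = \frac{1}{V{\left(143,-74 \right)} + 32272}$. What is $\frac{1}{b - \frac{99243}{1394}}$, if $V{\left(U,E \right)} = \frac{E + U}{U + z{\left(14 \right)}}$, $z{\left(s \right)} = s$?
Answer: $- \frac{7063081562}{502841533981} \approx -0.014046$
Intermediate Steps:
$V{\left(U,E \right)} = \frac{E + U}{14 + U}$ ($V{\left(U,E \right)} = \frac{E + U}{U + 14} = \frac{E + U}{14 + U}$)
$b = \frac{157}{5066773}$ ($b = \frac{1}{\frac{-74 + 143}{14 + 143} + 32272} = \frac{1}{\frac{1}{157} \cdot 69 + 32272} = \frac{1}{\frac{69}{157} + 32272} = \frac{1}{\frac{5066773}{157}} = \frac{157}{5066773} \approx 3.0986 \cdot 10^{-5}$)
$\frac{1}{b - \frac{99243}{1394}} = \frac{1}{\frac{157}{5066773} - \frac{99243}{1394}} = \frac{1}{- \frac{502841533981}{7063081562}} = - \frac{7063081562}{502841533981}$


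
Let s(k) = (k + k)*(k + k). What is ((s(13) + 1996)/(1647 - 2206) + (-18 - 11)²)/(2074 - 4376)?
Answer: -467447/1286818 ≈ -0.36326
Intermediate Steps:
s(k) = 4*k² (s(k) = (2*k)*(2*k) = 4*k²)
((s(13) + 1996)/(1647 - 2206) + (-18 - 11)²)/(2074 - 4376) = ((4*13² + 1996)/(1647 - 2206) + (-18 - 11)²)/(2074 - 4376) = ((4*169 + 1996)/(-559) + (-29)²)/(-2302) = ((676 + 1996)*(-1/559) + 841)*(-1/2302) = (2672*(-1/559) + 841)*(-1/2302) = (-2672/559 + 841)*(-1/2302) = (467447/559)*(-1/2302) = -467447/1286818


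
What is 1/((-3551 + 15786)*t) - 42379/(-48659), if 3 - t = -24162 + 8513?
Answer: 624282510003/716792809460 ≈ 0.87094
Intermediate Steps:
t = 15652 (t = 3 - (-24162 + 8513) = 3 - 1*(-15649) = 3 + 15649 = 15652)
1/((-3551 + 15786)*t) - 42379/(-48659) = 1/((-3551 + 15786)*15652) - 42379/(-48659) = (1/15652)/12235 - 42379*(-1/48659) = (1/12235)*(1/15652) + 42379/48659 = 1/191502220 + 42379/48659 = 624282510003/716792809460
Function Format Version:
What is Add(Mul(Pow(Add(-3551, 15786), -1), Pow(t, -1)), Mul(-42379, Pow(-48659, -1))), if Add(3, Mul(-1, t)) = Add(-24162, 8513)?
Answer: Rational(624282510003, 716792809460) ≈ 0.87094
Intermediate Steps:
t = 15652 (t = Add(3, Mul(-1, Add(-24162, 8513))) = Add(3, Mul(-1, -15649)) = Add(3, 15649) = 15652)
Add(Mul(Pow(Add(-3551, 15786), -1), Pow(t, -1)), Mul(-42379, Pow(-48659, -1))) = Add(Mul(Pow(Add(-3551, 15786), -1), Pow(15652, -1)), Mul(-42379, Pow(-48659, -1))) = Add(Mul(Pow(12235, -1), Rational(1, 15652)), Mul(-42379, Rational(-1, 48659))) = Add(Mul(Rational(1, 12235), Rational(1, 15652)), Rational(42379, 48659)) = Add(Rational(1, 191502220), Rational(42379, 48659)) = Rational(624282510003, 716792809460)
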